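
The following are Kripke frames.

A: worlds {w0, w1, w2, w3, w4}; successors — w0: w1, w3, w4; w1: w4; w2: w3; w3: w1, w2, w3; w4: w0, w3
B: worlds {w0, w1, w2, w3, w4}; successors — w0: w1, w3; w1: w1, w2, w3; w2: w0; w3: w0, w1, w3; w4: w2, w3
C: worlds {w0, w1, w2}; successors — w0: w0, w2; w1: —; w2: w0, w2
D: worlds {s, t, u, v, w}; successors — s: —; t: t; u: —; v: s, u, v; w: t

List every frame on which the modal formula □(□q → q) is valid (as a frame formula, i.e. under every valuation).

C

Frame correspondent (Sahlqvist): ∀x ∀y (Rxy → Ryy) — i.e. shift-reflexivity.
A: fails — Rw0w4 but not Rw4w4.
B: fails — Rw1w2 but not Rw2w2.
C: holds.
D: fails — Rvu but not Ruu.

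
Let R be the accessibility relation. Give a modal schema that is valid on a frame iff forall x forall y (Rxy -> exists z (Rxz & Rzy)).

□□r → □r

The condition is density. The C4 schema □□r → □r defines it.
Suppose □□r→□r is valid. Take Rxy and set V(r)={w : xR²w}. Then □□r at x, so □r at x, so r at y, i.e. ∃z(Rxz∧Rzy).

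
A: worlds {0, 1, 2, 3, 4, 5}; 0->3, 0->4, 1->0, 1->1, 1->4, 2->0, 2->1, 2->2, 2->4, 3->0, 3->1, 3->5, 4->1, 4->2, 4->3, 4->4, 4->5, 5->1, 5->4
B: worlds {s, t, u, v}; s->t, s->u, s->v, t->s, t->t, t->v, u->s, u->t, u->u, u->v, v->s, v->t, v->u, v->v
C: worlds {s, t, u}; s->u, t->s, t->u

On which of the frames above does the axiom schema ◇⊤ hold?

Frame correspondent (Sahlqvist): ∀x ∃y Rxy — i.e. seriality.
A: condition met.
B: condition met.
C: fails — world u has no successor.
Valid on: A, B.

A, B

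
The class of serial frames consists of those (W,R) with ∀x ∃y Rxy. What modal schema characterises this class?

□r → ◇r

A defining formula is □r → ◇r (the D axiom).
Suppose □r→◇r is valid. At any x set V(r)=W. Then □r at x, so ◇r at x, so x has a successor.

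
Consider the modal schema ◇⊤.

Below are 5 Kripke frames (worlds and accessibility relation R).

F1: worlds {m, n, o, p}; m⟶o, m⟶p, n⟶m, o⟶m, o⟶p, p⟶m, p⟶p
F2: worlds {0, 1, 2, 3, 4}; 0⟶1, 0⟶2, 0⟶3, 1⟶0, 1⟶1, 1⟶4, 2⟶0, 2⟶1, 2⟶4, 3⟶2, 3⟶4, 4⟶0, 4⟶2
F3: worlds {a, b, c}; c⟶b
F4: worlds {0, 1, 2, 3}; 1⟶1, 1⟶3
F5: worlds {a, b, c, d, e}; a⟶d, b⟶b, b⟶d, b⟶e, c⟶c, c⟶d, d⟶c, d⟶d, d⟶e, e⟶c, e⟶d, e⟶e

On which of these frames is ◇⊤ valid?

F1, F2, F5

The schema corresponds to seriality: ∀x ∃y Rxy.
F1: condition met.
F2: condition met.
F3: fails — world a has no successor.
F4: fails — world 0 has no successor.
F5: condition met.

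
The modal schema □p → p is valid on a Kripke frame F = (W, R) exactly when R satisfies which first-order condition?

Suppose □p→p is valid. At any x set V(p)={w : Rxw}. Then □p holds at x, so p holds at x, i.e. Rxx.

reflexivity: ∀x Rxx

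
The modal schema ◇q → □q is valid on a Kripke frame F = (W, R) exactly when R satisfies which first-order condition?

partial functionality

This is the CD axiom.
Its frame correspondent is partial functionality — ∀x ∀y ∀z (Rxy ∧ Rxz → y = z).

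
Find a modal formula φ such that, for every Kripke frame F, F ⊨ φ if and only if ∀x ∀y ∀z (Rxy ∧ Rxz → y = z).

The condition is partial functionality. The CD schema ◇r → □r defines it.
Suppose ◇r→□r is valid. Take Rxy, Rxz and set V(r)={y}. Then ◇r at x, so □r at x, so r at z, i.e. z=y.

◇r → □r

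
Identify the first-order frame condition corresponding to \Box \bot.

This schema is the Ver axiom.
It corresponds to emptiness of R: \forall x \forall y \neg Rxy.

emptiness of R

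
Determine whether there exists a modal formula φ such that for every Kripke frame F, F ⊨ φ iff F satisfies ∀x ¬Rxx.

No — not modally definable

Any modally definable frame class is closed under surjective bounded morphisms.
The 4-cycle (worlds s,t,u,v with s→t→u→v→s) is irreflexive, and the map sending every world to a single reflexive point • is a surjective bounded morphism (forth: every edge maps to (•,•); back: every world has a successor). So any modal formula valid on the 4-cycle is also valid on the reflexive point, which is not irreflexive.
So the class is not modally definable.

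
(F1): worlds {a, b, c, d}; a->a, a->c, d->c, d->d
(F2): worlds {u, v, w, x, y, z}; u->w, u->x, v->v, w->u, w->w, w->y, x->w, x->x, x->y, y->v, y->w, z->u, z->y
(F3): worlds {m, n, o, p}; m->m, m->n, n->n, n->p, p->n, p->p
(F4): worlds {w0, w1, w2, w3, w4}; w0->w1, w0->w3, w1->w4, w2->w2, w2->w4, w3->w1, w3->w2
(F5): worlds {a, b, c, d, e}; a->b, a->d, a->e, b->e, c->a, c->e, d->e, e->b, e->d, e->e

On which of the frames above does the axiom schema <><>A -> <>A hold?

The schema corresponds to transitivity: forall x forall y forall z (Rxy & Ryz -> Rxz).
(F1): ✓.
(F2): fails — Rxw and Rwu but not Rxu.
(F3): fails — Rmn and Rnp but not Rmp.
(F4): fails — Rw3w1 and Rw1w4 but not Rw3w4.
(F5): fails — Rce and Reb but not Rcb.

(F1)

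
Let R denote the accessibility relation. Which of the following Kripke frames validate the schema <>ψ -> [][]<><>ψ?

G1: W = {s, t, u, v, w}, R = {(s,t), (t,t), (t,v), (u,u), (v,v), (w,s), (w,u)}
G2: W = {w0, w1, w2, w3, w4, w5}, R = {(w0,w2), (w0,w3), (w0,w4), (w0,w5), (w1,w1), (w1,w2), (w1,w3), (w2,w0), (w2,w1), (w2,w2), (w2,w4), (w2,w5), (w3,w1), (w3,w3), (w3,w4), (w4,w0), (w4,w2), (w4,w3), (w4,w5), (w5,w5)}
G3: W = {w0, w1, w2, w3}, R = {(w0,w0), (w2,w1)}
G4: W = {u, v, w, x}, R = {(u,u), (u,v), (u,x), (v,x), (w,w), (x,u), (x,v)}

Frame correspondent (Sahlqvist): forall x forall y forall z ((xRy & x R^2 z) -> exists w (y = w & z R^2 w)) — i.e. a generalized confluence (Geach) condition.
G1: fails — sRt, sR²v but no w* with t=w* and vR²w*.
G2: fails — w0Rw2, w0R²w5 but no w with w2=w and w5R²w.
G3: ✓.
G4: fails — uRx, uR²v but no t with x=t and vR²t.
Valid on: G3.

G3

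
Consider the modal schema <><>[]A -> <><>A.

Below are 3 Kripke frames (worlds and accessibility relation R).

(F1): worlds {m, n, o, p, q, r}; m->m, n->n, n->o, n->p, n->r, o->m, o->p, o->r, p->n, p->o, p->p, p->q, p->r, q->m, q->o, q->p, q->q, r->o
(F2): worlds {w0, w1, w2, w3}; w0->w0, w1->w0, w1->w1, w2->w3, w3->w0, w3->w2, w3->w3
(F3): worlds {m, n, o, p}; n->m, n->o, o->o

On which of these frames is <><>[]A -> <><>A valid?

Frame correspondent (Sahlqvist): forall x forall y (x R^2 y -> exists w (yRw & x R^2 w)) — i.e. a generalized confluence (Geach) condition.
(F1): fails — rR²r but no w with rRw and rR²w.
(F2): satisfies the condition.
(F3): satisfies the condition.
Valid on: (F2), (F3).

(F2), (F3)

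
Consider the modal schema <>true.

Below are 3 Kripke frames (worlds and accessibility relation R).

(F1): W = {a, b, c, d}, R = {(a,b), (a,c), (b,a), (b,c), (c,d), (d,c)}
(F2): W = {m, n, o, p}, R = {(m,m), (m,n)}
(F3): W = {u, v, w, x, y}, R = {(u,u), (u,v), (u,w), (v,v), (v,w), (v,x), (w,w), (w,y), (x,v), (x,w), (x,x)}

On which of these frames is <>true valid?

(F1)

Frame correspondent (Sahlqvist): forall x exists y Rxy — i.e. seriality.
(F1): holds.
(F2): fails — world n has no successor.
(F3): fails — world y has no successor.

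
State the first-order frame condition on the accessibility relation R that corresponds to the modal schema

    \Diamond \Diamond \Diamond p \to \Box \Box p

This is a Sahlqvist (Geach-type) schema ◇^3□^0p → □^2◇^0p.
Minimal-valuation argument: fix x; take any y with xR^3y and any z with xR^2z. Set V(p) to the set of worlds R-reachable from y in exactly 0 steps. Then □^0p holds at y, so the antecedent holds at x; validity forces ◇^0p at z, giving a w with zR^0w and yR^0w.
First-order correspondent: \forall x \forall y \forall z ((x R^3 y \wedge x R^2 z) \to \exists w (y = w \wedge z = w)).

\forall x \forall y \forall z ((x R^3 y \wedge x R^2 z) \to \exists w (y = w \wedge z = w))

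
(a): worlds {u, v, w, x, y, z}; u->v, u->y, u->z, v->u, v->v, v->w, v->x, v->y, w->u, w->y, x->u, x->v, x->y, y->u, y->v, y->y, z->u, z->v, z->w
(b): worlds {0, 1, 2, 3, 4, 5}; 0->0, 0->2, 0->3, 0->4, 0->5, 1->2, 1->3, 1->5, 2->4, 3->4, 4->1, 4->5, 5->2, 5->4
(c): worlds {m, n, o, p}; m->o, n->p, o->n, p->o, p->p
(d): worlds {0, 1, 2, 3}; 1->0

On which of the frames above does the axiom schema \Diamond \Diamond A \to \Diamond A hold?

(d)

The schema corresponds to transitivity: \forall x \forall y \forall z (Rxy \wedge Ryz \to Rxz).
(a): fails — Ruv and Rvx but not Rux.
(b): fails — R34 and R45 but not R35.
(c): fails — Ron and Rnp but not Rop.
(d): ✓.
Valid on: (d).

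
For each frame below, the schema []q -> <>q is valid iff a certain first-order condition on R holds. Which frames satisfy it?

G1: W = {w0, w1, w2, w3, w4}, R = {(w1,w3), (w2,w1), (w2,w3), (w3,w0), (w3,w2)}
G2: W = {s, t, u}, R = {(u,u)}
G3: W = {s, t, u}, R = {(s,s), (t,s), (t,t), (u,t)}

G3

Frame correspondent (Sahlqvist): forall x exists y Rxy — i.e. seriality.
G1: fails — world w0 has no successor.
G2: fails — world s has no successor.
G3: condition met.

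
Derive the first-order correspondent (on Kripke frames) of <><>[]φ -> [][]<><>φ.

This is a Sahlqvist (Geach-type) schema ◇^2□^1φ → □^2◇^2φ.
First-order correspondent: forall x forall y forall z ((x R^2 y & x R^2 z) -> exists w (yRw & z R^2 w)).

forall x forall y forall z ((x R^2 y & x R^2 z) -> exists w (yRw & z R^2 w))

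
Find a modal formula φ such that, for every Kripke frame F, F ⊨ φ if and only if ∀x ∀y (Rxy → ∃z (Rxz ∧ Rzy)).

This is density; the standard corresponding axiom is C4: □□r → □r.
Suppose □□r→□r is valid. Take Rxy and set V(r)={w : xR²w}. Then □□r at x, so □r at x, so r at y, i.e. ∃z(Rxz∧Rzy).

□□r → □r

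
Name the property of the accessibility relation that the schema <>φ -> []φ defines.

This is the CD axiom.
Its frame correspondent is partial functionality — forall x forall y forall z (Rxy & Rxz -> y = z).

partial functionality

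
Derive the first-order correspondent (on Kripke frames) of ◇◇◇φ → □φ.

∀x ∀y ∀z ((xR³y ∧ xRz) → ∃w (y = w ∧ z = w))

This is a Sahlqvist (Geach-type) schema ◇^3□^0φ → □^1◇^0φ.
Minimal-valuation argument: fix x; take any y with xR^3y and any z with xR^1z. Set V(φ) to the set of worlds R-reachable from y in exactly 0 steps. Then □^0φ holds at y, so the antecedent holds at x; validity forces ◇^0φ at z, giving a w with zR^0w and yR^0w.
First-order correspondent: ∀x ∀y ∀z ((xR³y ∧ xRz) → ∃w (y = w ∧ z = w)).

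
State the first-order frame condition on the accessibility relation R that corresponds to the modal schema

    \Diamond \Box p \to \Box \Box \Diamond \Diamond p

This is a Sahlqvist (Geach-type) schema ◇^1□^1p → □^2◇^2p.
First-order correspondent: \forall x \forall y \forall z ((xRy \wedge x R^2 z) \to \exists w (yRw \wedge z R^2 w)).

\forall x \forall y \forall z ((xRy \wedge x R^2 z) \to \exists w (yRw \wedge z R^2 w))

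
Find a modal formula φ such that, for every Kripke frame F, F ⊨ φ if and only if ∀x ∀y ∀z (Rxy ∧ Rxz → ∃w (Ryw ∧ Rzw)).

◇□ψ → □◇ψ

A defining formula is ◇□ψ → □◇ψ (the .2 axiom).
Suppose ◇□ψ→□◇ψ is valid. Take Rxy, Rxz and set V(ψ)={w : Ryw}. Then □ψ at y so ◇□ψ at x, so □◇ψ at x, so ◇ψ at z, giving w with Rzw and Ryw.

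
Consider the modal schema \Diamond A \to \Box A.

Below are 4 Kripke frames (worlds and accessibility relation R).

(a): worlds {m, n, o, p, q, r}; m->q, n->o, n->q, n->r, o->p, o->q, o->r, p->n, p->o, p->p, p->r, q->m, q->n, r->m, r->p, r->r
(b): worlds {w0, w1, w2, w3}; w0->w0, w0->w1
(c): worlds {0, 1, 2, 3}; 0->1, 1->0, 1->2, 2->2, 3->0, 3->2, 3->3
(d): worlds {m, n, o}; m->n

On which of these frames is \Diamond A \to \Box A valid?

(d)

Frame correspondent (Sahlqvist): \forall x \forall y \forall z (Rxy \wedge Rxz \to y = z) — i.e. partial functionality.
(a): fails — n sees both o and q.
(b): fails — w0 sees both w0 and w1.
(c): fails — 1 sees both 0 and 2.
(d): condition met.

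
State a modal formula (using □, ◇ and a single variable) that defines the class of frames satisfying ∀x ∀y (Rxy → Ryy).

□(□r → r)

This is shift-reflexivity; the standard corresponding axiom is T□: □(□r → r).
Suppose □(□r→r) is valid. Take Rxy and set V(r)={w : Ryw}. Then at y, □r holds; since □(□r→r) at x, □r→r at y, so r at y, i.e. Ryy.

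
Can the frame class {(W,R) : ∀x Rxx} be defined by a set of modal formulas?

Definable; □p → p defines it

Yes: it is reflexivity, defined by the T schema □p → p.
Suppose □p→p is valid. At any x set V(p)={w : Rxw}. Then □p holds at x, so p holds at x, i.e. Rxx.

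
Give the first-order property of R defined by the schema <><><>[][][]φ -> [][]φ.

This is a Sahlqvist (Geach-type) schema ◇^3□^3φ → □^2◇^0φ.
First-order correspondent: forall x forall y forall z ((x R^3 y & x R^2 z) -> exists w (y R^3 w & z = w)).

forall x forall y forall z ((x R^3 y & x R^2 z) -> exists w (y R^3 w & z = w))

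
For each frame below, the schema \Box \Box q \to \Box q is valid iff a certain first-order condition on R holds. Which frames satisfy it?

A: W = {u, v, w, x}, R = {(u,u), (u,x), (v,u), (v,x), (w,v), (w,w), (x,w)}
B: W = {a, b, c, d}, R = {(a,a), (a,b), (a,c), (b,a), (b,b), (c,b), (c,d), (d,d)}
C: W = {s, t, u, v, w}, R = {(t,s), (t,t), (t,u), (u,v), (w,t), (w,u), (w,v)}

A, B

This is the axiom for density; its first-order frame correspondent is \forall x \forall y (Rxy \to \exists z (Rxz \wedge Rzy)).
A: ✓.
B: ✓.
C: fails — Ruv but no z with Ruz and Rzv.
Valid on: A, B.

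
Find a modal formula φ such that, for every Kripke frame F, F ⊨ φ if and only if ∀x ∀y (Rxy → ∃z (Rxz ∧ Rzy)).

□□q → □q

A defining formula is □□q → □q (the C4 axiom).
Suppose □□q→□q is valid. Take Rxy and set V(q)={w : xR²w}. Then □□q at x, so □q at x, so q at y, i.e. ∃z(Rxz∧Rzy).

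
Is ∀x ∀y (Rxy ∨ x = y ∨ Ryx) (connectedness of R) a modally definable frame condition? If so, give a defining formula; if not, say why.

Modal frame validity is preserved under disjoint unions.
Take 4 disjoint single-world reflexive frames: each is trivially connected, but their disjoint union has 4 worlds with no edge between distinct components, so it is not connected.
So the class is not modally definable.

No — not modally definable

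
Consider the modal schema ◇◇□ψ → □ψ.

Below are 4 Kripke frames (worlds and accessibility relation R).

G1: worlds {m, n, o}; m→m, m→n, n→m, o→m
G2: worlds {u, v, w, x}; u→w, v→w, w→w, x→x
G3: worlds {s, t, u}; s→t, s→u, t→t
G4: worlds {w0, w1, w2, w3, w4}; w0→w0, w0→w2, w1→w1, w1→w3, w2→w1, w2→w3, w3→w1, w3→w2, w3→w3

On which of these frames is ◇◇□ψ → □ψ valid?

Frame correspondent (Sahlqvist): ∀x ∀y ∀z ((xR²y ∧ xRz) → ∃w (yRw ∧ z = w)) — i.e. a generalized confluence (Geach) condition.
G1: fails — mR²n, mRn but no w with nRw and n=w.
G2: holds.
G3: fails — sR²t, sRu but no w with tRw and u=w.
G4: fails — w0R²w1, w0Rw0 but no w with w1Rw and w0=w.
Valid on: G2.

G2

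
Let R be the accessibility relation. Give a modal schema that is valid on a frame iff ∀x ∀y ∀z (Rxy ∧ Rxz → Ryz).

The condition is the Euclidean property. The 5 schema ◇r → □◇r defines it.
Suppose ◇r→□◇r is valid. Take Rxy, Rxz and set V(r)={y}. Then ◇r at x, so □◇r at x, so ◇r at z, so some w with Rzw has r; w=y, i.e. Rzy. By symmetry of the argument, Ryz.

◇r → □◇r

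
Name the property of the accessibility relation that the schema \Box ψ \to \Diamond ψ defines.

seriality: \forall x \exists y Rxy

Suppose □ψ→◇ψ is valid. At any x set V(ψ)=W. Then □ψ at x, so ◇ψ at x, so x has a successor.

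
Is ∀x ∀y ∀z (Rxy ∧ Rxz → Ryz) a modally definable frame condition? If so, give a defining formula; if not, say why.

Yes — defined by ◇r → □◇r

This is a Sahlqvist condition; the 5 axiom ◇r → □◇r defines it.
Suppose ◇r→□◇r is valid. Take Rxy, Rxz and set V(r)={y}. Then ◇r at x, so □◇r at x, so ◇r at z, so some w with Rzw has r; w=y, i.e. Rzy. By symmetry of the argument, Ryz.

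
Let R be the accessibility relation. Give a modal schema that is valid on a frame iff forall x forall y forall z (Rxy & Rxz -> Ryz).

The condition is the Euclidean property. The 5 schema ◇r → □◇r defines it.

◇r → □◇r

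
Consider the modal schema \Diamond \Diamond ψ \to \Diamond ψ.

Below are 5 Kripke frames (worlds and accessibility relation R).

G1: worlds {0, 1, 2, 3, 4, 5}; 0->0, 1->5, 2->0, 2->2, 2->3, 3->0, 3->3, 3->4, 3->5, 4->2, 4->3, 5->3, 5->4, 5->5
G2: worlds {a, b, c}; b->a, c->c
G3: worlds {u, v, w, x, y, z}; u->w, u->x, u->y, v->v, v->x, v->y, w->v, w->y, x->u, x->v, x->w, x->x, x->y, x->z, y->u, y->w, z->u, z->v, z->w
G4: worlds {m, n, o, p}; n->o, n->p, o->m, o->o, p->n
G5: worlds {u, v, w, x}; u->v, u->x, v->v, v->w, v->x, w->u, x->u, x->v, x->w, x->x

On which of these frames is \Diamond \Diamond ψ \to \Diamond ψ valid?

G2

This is the axiom for transitivity; its first-order frame correspondent is \forall x \forall y \forall z (Rxy \wedge Ryz \to Rxz).
G1: fails — R34 and R42 but not R32.
G2: ✓.
G3: fails — Ruy and Ryu but not Ruu.
G4: fails — Rpn and Rno but not Rpo.
G5: fails — Ruv and Rvw but not Ruw.
Valid on: G2.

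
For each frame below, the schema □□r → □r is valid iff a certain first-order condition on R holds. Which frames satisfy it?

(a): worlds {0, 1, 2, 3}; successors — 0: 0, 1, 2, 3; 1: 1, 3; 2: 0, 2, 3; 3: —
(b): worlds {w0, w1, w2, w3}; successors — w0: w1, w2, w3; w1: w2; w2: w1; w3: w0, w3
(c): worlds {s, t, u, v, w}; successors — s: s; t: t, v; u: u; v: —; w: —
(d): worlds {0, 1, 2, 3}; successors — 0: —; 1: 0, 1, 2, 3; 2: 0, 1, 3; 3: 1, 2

(a), (c), (d)

The schema corresponds to density: ∀x ∀y (Rxy → ∃z (Rxz ∧ Rzy)).
(a): satisfies the condition.
(b): fails — Rw1w2 but no z with Rw1z and Rzw2.
(c): satisfies the condition.
(d): satisfies the condition.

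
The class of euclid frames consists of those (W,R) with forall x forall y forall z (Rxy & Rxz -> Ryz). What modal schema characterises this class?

◇p → □◇p

A defining formula is ◇p → □◇p (the 5 axiom).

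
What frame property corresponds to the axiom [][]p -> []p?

density: forall x forall y (Rxy -> exists z (Rxz & Rzy))

This is the C4 axiom.
Its frame correspondent is density — forall x forall y (Rxy -> exists z (Rxz & Rzy)).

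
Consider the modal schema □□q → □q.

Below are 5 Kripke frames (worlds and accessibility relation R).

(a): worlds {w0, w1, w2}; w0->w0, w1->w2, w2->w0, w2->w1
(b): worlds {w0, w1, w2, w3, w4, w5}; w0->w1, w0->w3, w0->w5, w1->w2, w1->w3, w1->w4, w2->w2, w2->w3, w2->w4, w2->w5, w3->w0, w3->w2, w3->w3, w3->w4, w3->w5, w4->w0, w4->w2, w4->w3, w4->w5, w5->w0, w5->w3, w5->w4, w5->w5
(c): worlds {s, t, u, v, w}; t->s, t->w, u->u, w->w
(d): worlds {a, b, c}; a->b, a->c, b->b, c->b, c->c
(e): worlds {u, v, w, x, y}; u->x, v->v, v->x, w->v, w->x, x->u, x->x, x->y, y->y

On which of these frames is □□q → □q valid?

(d), (e)

Frame correspondent (Sahlqvist): ∀x ∀y (Rxy → ∃z (Rxz ∧ Rzy)) — i.e. density.
(a): fails — Rw1w2 but no z with Rw1z and Rzw2.
(b): fails — Rw0w1 but no z with Rw0z and Rzw1.
(c): fails — Rts but no z with Rtz and Rzs.
(d): satisfies the condition.
(e): satisfies the condition.
Valid on: (d), (e).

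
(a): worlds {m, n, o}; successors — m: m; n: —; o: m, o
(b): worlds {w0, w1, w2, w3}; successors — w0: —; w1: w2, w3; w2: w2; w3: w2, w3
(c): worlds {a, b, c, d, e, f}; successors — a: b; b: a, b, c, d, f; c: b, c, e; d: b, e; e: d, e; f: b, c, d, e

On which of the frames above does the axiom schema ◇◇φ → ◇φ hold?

The schema corresponds to transitivity: ∀x ∀y ∀z (Rxy ∧ Ryz → Rxz).
(a): holds.
(b): holds.
(c): fails — Rbc and Rce but not Rbe.

(a), (b)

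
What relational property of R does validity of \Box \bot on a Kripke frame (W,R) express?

□⊥ is valid iff no world has any successor (otherwise □⊥ fails at any world with one).

emptiness of R: \forall x \forall y \neg Rxy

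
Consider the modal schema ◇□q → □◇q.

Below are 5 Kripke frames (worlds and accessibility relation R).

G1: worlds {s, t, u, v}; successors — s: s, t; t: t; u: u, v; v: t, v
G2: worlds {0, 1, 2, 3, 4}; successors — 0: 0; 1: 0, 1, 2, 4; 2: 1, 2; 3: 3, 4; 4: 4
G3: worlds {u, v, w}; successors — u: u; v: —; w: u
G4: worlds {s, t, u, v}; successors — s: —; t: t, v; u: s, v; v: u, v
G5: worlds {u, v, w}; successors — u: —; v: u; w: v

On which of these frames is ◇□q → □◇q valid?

This is the axiom for convergence; its first-order frame correspondent is ∀x ∀y ∀z (Rxy ∧ Rxz → ∃w (Ryw ∧ Rzw)).
G1: satisfies the condition.
G2: fails — R10 and R12 but 0 and 2 have no common successor.
G3: satisfies the condition.
G4: fails — Ruv and Rus but v and s have no common successor.
G5: fails — Rvu and Rvu but u and u have no common successor.

G1, G3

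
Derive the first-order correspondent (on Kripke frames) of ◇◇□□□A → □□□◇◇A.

This is a Sahlqvist (Geach-type) schema ◇^2□^3A → □^3◇^2A.
First-order correspondent: ∀x ∀y ∀z ((xR²y ∧ xR³z) → ∃w (yR³w ∧ zR²w)).

∀x ∀y ∀z ((xR²y ∧ xR³z) → ∃w (yR³w ∧ zR²w))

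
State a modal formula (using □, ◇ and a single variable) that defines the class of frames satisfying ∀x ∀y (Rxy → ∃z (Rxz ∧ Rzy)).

This is density; the standard corresponding axiom is C4: □□s → □s.
Suppose □□s→□s is valid. Take Rxy and set V(s)={w : xR²w}. Then □□s at x, so □s at x, so s at y, i.e. ∃z(Rxz∧Rzy).

□□s → □s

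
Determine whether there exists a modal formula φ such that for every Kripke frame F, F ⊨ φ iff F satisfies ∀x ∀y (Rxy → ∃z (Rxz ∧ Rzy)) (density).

This is a Sahlqvist condition; the C4 axiom □□p → □p defines it.

Yes, by □□p → □p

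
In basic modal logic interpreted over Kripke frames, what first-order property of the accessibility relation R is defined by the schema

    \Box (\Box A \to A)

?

shift-reflexivity

Suppose □(□A→A) is valid. Take Rxy and set V(A)={w : Ryw}. Then at y, □A holds; since □(□A→A) at x, □A→A at y, so A at y, i.e. Ryy.
Conversely, on a frame with shift-reflexivity the schema holds at every world under every valuation.
So the correspondent is shift-reflexivity.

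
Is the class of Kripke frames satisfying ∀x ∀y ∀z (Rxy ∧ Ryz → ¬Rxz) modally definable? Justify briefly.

Not modally definable

Any modally definable frame class is closed under surjective bounded morphisms.
The 3-cycle (worlds a,b,c with a→b→c→a) is intransitive. Mapping every world to a single reflexive point • is a surjective bounded morphism; the reflexive point is not intransitive (R••∧R•• but R••).
So no modal formula (or set of formulas) defines exactly the intransitive frames.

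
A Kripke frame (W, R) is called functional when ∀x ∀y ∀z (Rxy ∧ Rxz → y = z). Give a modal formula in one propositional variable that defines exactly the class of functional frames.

◇p → □p

A defining formula is ◇p → □p (the CD axiom).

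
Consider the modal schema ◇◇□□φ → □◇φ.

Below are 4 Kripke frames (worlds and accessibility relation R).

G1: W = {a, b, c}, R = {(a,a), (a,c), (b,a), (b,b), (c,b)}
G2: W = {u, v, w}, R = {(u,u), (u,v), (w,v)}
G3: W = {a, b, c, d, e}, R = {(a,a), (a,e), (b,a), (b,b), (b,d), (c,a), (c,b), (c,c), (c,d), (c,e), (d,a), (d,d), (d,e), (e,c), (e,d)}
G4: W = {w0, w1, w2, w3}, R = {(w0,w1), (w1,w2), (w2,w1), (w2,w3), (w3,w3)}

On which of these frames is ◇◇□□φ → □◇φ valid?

G1, G3

This is the axiom for a generalized confluence (Geach) condition; its first-order frame correspondent is ∀x ∀y ∀z ((xR²y ∧ xRz) → ∃w (yR²w ∧ zRw)).
G1: satisfies the condition.
G2: fails — uR²u, uRv but no t with uR²t and vRt.
G3: satisfies the condition.
G4: fails — w2R²w3, w2Rw1 but no w with w3R²w and w1Rw.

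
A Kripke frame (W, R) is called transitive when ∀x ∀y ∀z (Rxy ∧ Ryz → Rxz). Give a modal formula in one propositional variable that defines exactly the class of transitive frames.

□p → □□p

The condition is transitivity. The 4 schema □p → □□p defines it.
Suppose □p→□□p is valid. Take Rxy, Ryz and set V(p)={w : Rxw}. Then □p at x, so □□p at x, so □p at y, so p at z, i.e. Rxz.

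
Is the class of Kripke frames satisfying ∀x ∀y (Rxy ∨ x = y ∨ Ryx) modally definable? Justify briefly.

Not definable by any modal formula

Any modally definable frame class is closed under disjoint unions.
Take 4 disjoint single-world reflexive frames: each is trivially connected, but their disjoint union has 4 worlds with no edge between distinct components, so it is not connected.
Hence connectedness of R is not modally definable.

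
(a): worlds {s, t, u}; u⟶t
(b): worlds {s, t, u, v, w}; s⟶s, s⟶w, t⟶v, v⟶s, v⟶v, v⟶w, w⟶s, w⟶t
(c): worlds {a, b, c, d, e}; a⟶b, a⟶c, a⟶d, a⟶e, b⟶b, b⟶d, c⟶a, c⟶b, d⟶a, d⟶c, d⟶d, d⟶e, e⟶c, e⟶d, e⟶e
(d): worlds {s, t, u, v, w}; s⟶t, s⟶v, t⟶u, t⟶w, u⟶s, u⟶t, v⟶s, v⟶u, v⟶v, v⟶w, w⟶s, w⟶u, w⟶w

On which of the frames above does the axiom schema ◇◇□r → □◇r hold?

This is the axiom for a generalized confluence (Geach) condition; its first-order frame correspondent is ∀x ∀y ∀z ((xR²y ∧ xRz) → ∃w (yRw ∧ zRw)).
(a): holds.
(b): fails — sR²t, sRs but no w* with tRw* and sRw*.
(c): fails — aR²c, aRe but no w with cRw and eRw.
(d): fails — sR²s, sRt but no w* with sRw* and tRw*.

(a)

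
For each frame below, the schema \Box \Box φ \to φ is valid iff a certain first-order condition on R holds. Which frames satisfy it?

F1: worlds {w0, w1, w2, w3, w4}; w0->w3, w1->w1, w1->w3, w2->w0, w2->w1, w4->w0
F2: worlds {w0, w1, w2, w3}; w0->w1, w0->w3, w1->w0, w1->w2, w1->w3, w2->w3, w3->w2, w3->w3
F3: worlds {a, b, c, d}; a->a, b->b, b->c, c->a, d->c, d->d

Frame correspondent (Sahlqvist): \forall x \exists w (x R^2 w \wedge x = w) — i.e. a generalized confluence (Geach) condition.
F1: fails — at w0 but no w with w0R²w and w0=w.
F2: condition met.
F3: fails — at c but no w with cR²w and c=w.

F2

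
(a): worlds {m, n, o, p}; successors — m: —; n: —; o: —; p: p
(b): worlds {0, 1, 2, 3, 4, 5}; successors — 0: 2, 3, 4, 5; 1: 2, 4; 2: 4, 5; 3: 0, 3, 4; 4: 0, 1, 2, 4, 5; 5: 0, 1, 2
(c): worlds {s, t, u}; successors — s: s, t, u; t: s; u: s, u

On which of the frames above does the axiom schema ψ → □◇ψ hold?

The schema corresponds to symmetry: ∀x ∀y (Rxy → Ryx).
(a): ✓.
(b): fails — R34 but not R43.
(c): ✓.
Valid on: (a), (c).

(a), (c)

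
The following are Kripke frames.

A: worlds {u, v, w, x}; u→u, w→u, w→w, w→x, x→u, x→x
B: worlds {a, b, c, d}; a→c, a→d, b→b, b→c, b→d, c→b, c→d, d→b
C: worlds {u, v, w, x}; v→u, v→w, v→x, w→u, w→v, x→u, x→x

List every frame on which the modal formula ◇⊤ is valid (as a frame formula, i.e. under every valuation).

This is the axiom for seriality; its first-order frame correspondent is ∀x ∃y Rxy.
A: fails — world v has no successor.
B: satisfies the condition.
C: fails — world u has no successor.
Valid on: B.

B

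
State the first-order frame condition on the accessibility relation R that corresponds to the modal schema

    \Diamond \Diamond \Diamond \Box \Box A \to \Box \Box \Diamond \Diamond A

\forall x \forall y \forall z ((x R^3 y \wedge x R^2 z) \to \exists w (y R^2 w \wedge z R^2 w))

This is a Sahlqvist (Geach-type) schema ◇^3□^2A → □^2◇^2A.
Minimal-valuation argument: fix x; take any y with xR^3y and any z with xR^2z. Set V(A) to the set of worlds R-reachable from y in exactly 2 steps. Then □^2A holds at y, so the antecedent holds at x; validity forces ◇^2A at z, giving a w with zR^2w and yR^2w.
First-order correspondent: \forall x \forall y \forall z ((x R^3 y \wedge x R^2 z) \to \exists w (y R^2 w \wedge z R^2 w)).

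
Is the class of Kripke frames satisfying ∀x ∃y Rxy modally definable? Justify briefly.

Yes: it is seriality, defined by the D schema □q → ◇q.
Suppose □q→◇q is valid. At any x set V(q)=W. Then □q at x, so ◇q at x, so x has a successor.

Yes, by □q → ◇q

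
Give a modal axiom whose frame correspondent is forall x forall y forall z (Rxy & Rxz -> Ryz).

This is the Euclidean property; the standard corresponding axiom is 5: ◇r → □◇r.
Suppose ◇r→□◇r is valid. Take Rxy, Rxz and set V(r)={y}. Then ◇r at x, so □◇r at x, so ◇r at z, so some w with Rzw has r; w=y, i.e. Rzy. By symmetry of the argument, Ryz.

◇r → □◇r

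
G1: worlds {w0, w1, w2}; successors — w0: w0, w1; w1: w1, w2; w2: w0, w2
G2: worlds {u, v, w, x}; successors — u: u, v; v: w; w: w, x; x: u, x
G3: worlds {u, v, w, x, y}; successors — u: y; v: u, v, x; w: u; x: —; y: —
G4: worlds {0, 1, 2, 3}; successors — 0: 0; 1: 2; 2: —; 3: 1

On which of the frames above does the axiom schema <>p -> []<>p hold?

Frame correspondent (Sahlqvist): forall x forall y forall z (Rxy & Rxz -> Ryz) — i.e. the Euclidean property.
G1: fails — Rw0w1 and Rw0w0 but not Rw1w0.
G2: fails — Ruv and Ruv but not Rvv.
G3: fails — Ruy and Ruy but not Ryy.
G4: fails — R12 and R12 but not R22.
Valid on no frame.

none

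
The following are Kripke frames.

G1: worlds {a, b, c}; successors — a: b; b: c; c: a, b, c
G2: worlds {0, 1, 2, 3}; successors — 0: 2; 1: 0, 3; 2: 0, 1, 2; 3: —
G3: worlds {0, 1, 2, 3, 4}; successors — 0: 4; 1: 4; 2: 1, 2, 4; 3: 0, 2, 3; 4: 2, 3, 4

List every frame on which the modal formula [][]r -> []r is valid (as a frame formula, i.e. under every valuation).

G3

Frame correspondent (Sahlqvist): forall x forall y (Rxy -> exists z (Rxz & Rzy)) — i.e. density.
G1: fails — Rab but no z with Raz and Rzb.
G2: fails — R10 but no z with R1z and Rz0.
G3: condition met.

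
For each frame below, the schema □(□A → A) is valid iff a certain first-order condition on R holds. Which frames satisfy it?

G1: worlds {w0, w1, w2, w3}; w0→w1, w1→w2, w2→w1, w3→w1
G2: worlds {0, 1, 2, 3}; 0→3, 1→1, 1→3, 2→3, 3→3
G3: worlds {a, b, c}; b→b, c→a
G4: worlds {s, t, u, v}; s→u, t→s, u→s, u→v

The schema corresponds to shift-reflexivity: ∀x ∀y (Rxy → Ryy).
G1: fails — Rw1w2 but not Rw2w2.
G2: condition met.
G3: fails — Rca but not Raa.
G4: fails — Rsu but not Ruu.

G2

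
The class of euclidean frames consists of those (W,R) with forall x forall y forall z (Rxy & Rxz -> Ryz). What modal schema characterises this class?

This is the Euclidean property; the standard corresponding axiom is 5: ◇r → □◇r.
Suppose ◇r→□◇r is valid. Take Rxy, Rxz and set V(r)={y}. Then ◇r at x, so □◇r at x, so ◇r at z, so some w with Rzw has r; w=y, i.e. Rzy. By symmetry of the argument, Ryz.

◇r → □◇r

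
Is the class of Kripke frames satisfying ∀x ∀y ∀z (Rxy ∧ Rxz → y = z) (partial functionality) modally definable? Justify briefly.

Yes, by ◇q → □q

This is a Sahlqvist condition; the CD axiom ◇q → □q defines it.
Suppose ◇q→□q is valid. Take Rxy, Rxz and set V(q)={y}. Then ◇q at x, so □q at x, so q at z, i.e. z=y.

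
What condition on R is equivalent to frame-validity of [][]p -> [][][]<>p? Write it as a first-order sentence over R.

This is a Sahlqvist (Geach-type) schema ◇^0□^2p → □^3◇^1p.
Minimal-valuation argument: fix x; take any y with xR^0y and any z with xR^3z. Set V(p) to the set of worlds R-reachable from y in exactly 2 steps. Then □^2p holds at y, so the antecedent holds at x; validity forces ◇^1p at z, giving a w with zR^1w and yR^2w.
First-order correspondent: forall x forall z (x R^3 z -> exists w (x R^2 w & zRw)).

forall x forall z (x R^3 z -> exists w (x R^2 w & zRw))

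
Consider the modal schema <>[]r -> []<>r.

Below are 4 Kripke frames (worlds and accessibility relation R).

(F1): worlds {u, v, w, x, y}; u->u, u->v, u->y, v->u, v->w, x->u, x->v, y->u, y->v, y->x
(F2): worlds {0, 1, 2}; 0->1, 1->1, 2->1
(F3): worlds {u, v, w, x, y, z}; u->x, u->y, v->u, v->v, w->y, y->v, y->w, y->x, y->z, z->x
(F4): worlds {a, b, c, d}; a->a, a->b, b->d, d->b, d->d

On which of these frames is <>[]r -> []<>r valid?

The schema corresponds to convergence: forall x forall y forall z (Rxy & Rxz -> exists w (Ryw & Rzw)).
(F1): fails — Rvw and Rvw but w and w have no common successor.
(F2): satisfies the condition.
(F3): fails — Rux and Rux but x and x have no common successor.
(F4): fails — Rab and Raa but b and a have no common successor.

(F2)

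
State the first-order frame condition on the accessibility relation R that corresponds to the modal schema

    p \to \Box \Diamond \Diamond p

\forall x \forall z (xRz \to \exists w (x = w \wedge z R^2 w))

This is a Sahlqvist (Geach-type) schema ◇^0□^0p → □^1◇^2p.
Minimal-valuation argument: fix x; take any y with xR^0y and any z with xR^1z. Set V(p) to the set of worlds R-reachable from y in exactly 0 steps. Then □^0p holds at y, so the antecedent holds at x; validity forces ◇^2p at z, giving a w with zR^2w and yR^0w.
First-order correspondent: \forall x \forall z (xRz \to \exists w (x = w \wedge z R^2 w)).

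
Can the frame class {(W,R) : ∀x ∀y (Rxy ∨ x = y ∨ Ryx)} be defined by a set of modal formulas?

Modal frame validity is preserved under disjoint unions.
Take 2 disjoint single-world reflexive frames: each is trivially connected, but their disjoint union has 2 worlds with no edge between distinct components, so it is not connected.
So no modal formula (or set of formulas) defines exactly the connected frames.

Not modally definable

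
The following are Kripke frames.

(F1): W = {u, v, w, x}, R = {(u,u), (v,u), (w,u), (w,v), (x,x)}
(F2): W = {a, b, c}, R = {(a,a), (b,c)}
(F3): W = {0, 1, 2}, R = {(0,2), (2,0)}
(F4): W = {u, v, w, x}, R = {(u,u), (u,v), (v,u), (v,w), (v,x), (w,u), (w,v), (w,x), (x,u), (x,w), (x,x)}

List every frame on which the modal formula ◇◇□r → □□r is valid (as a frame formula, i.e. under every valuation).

This is the axiom for a generalized confluence (Geach) condition; its first-order frame correspondent is ∀x ∀y ∀z ((xR²y ∧ xR²z) → ∃w (yRw ∧ z = w)).
(F1): satisfies the condition.
(F2): satisfies the condition.
(F3): fails — 0R²0, 0R²0 but no w with 0Rw and 0=w.
(F4): fails — uR²u, uR²w but no t with uRt and w=t.
Valid on: (F1), (F2).

(F1), (F2)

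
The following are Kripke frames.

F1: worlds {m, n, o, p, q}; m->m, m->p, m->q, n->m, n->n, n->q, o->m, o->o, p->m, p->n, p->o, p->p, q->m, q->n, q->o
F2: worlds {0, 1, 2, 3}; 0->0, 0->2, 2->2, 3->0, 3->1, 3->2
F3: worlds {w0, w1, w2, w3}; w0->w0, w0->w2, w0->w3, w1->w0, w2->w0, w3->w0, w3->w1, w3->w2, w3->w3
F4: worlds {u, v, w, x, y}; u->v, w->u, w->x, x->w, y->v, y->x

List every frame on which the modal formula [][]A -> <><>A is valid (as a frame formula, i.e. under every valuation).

Frame correspondent (Sahlqvist): forall x exists w (x R^2 w & x R^2 w) — i.e. a generalized confluence (Geach) condition.
F1: satisfies the condition.
F2: fails — at 1 but no w with 1R²w and 1R²w.
F3: satisfies the condition.
F4: fails — at u but no t with uR²t and uR²t.

F1, F3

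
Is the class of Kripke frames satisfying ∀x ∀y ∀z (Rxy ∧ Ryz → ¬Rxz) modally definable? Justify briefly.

Any modally definable frame class is closed under surjective bounded morphisms.
The 3-cycle (worlds 0,1,2 with 0→1→2→0) is intransitive. Mapping every world to a single reflexive point • is a surjective bounded morphism; the reflexive point is not intransitive (R••∧R•• but R••).
Hence intransitivity is not modally definable.

Not modally definable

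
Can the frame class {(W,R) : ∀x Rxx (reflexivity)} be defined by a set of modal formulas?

Yes, by □q → q

Yes: it is reflexivity, defined by the T schema □q → q.
Suppose □q→q is valid. At any x set V(q)={w : Rxw}. Then □q holds at x, so q holds at x, i.e. Rxx.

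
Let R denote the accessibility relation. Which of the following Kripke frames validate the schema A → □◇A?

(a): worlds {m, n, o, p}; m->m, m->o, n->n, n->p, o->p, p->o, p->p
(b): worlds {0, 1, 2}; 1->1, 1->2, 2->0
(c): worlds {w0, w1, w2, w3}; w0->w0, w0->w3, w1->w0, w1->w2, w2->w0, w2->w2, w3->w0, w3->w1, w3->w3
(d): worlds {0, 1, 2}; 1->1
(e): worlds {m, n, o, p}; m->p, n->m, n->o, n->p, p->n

Frame correspondent (Sahlqvist): ∀x ∀y (Rxy → Ryx) — i.e. symmetry.
(a): fails — Rmo but not Rom.
(b): fails — R12 but not R21.
(c): fails — Rw1w2 but not Rw2w1.
(d): holds.
(e): fails — Rno but not Ron.
Valid on: (d).

(d)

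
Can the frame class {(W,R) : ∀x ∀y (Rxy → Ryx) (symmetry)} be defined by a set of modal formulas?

Yes — defined by q → □◇q

This is a Sahlqvist condition; the B axiom q → □◇q defines it.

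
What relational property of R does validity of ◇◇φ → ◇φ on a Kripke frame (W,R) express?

transitivity: ∀x ∀y ∀z (Rxy ∧ Ryz → Rxz)

Replacing φ by ¬φ and contraposing gives the equivalent schema □φ → □□φ.
Suppose □φ→□□φ is valid. Take Rxy, Ryz and set V(φ)={w : Rxw}. Then □φ at x, so □□φ at x, so □φ at y, so φ at z, i.e. Rxz.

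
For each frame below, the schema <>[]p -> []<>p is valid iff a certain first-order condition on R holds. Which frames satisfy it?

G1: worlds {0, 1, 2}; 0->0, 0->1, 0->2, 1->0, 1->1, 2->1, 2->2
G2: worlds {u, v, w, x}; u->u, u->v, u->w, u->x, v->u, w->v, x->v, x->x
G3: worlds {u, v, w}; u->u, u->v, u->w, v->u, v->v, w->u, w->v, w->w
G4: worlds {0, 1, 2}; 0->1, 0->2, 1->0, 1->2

G1, G3

The schema corresponds to convergence: forall x forall y forall z (Rxy & Rxz -> exists w (Ryw & Rzw)).
G1: condition met.
G2: fails — Ruv and Ruw but v and w have no common successor.
G3: condition met.
G4: fails — R01 and R02 but 1 and 2 have no common successor.
Valid on: G1, G3.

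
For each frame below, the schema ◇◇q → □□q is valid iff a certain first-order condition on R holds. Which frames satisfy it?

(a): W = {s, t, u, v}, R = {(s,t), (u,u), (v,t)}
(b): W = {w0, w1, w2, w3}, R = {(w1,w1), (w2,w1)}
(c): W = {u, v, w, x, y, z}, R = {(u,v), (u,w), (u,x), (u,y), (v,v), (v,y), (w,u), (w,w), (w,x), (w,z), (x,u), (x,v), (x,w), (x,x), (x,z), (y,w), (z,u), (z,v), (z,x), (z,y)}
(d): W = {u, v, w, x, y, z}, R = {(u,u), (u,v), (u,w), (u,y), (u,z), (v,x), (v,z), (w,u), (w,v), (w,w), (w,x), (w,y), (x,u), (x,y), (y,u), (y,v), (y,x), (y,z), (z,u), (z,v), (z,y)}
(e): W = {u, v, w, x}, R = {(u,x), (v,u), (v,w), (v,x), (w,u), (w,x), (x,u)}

(a), (b)

Frame correspondent (Sahlqvist): ∀x ∀y ∀z ((xR²y ∧ xR²z) → ∃w (y = w ∧ z = w)) — i.e. a generalized confluence (Geach) condition.
(a): condition met.
(b): condition met.
(c): fails — uR²u, uR²v but u ≠ v.
(d): fails — uR²u, uR²v but u ≠ v.
(e): fails — vR²u, vR²x but u ≠ x.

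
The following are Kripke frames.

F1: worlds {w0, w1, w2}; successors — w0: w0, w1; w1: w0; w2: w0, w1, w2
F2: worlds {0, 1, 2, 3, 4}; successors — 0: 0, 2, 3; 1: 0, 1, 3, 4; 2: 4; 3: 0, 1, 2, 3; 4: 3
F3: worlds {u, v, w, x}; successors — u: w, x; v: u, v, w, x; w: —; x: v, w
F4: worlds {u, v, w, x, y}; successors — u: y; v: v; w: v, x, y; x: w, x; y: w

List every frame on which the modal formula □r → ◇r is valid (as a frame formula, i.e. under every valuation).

F1, F2, F4

The schema corresponds to seriality: ∀x ∃y Rxy.
F1: holds.
F2: holds.
F3: fails — world w has no successor.
F4: holds.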